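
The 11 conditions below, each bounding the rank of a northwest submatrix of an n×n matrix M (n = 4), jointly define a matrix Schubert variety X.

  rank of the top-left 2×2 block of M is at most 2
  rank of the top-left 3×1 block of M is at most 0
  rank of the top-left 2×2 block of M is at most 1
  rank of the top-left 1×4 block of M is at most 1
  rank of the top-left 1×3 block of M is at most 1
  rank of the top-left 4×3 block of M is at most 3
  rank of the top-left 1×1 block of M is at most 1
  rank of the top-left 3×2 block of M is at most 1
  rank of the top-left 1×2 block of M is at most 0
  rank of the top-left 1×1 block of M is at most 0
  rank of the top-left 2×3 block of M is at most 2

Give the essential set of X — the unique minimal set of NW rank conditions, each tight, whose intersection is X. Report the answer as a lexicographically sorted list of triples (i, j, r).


Rank table r_w(4×4) implied by the 11 constraints:

  0, 0, 1, 1
  0, 1, 2, 2
  0, 1, 2, 3
  1, 2, 3, 4

so w = (3, 2, 4, 1).

Fulton essential set (2 of the 4 Rothe cells):

[(1, 2, 0), (3, 1, 0)]


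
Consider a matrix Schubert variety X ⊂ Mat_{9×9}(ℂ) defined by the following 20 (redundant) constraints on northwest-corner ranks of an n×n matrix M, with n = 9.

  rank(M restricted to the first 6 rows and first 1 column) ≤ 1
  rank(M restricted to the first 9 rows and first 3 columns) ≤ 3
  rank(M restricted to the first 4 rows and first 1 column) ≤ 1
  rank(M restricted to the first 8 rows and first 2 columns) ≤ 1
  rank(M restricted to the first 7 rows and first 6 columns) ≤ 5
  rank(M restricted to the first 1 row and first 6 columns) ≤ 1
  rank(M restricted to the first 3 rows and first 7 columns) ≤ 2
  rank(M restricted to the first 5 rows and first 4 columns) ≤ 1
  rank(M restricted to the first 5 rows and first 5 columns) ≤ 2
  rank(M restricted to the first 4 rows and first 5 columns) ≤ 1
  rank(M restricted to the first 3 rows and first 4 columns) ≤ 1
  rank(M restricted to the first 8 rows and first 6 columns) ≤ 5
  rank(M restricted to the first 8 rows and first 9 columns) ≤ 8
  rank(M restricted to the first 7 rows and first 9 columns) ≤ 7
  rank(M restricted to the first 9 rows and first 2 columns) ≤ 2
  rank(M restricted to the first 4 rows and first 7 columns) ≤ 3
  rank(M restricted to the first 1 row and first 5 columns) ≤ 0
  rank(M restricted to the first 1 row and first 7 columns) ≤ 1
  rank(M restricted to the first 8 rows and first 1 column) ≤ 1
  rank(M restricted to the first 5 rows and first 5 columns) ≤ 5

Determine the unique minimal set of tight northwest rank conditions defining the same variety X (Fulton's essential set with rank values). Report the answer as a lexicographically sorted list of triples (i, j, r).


Reconstructing r_w from the 20 given conditions:

  R[1]: 0  0  0  0  0  1  1  1  1
  R[2]: 1  1  1  1  1  2  2  2  2
  R[3]: 1  1  1  1  1  2  2  3  3
  R[4]: 1  1  1  1  1  2  3  4  4
  R[5]: 1  1  1  1  2  3  4  5  5
  R[6]: 1  1  2  2  3  4  5  6  6
  R[7]: 1  1  2  3  4  5  6  7  7
  R[8]: 1  1  2  3  4  5  6  7  8
  R[9]: 1  2  3  4  5  6  7  8  9

the unique w with this rank table is (6, 1, 8, 7, 5, 3, 4, 9, 2).

ℓ(w)=20; the 5 essential cells (i,j,r):

[(1, 5, 0), (3, 7, 2), (4, 5, 1), (5, 4, 1), (8, 2, 1)]


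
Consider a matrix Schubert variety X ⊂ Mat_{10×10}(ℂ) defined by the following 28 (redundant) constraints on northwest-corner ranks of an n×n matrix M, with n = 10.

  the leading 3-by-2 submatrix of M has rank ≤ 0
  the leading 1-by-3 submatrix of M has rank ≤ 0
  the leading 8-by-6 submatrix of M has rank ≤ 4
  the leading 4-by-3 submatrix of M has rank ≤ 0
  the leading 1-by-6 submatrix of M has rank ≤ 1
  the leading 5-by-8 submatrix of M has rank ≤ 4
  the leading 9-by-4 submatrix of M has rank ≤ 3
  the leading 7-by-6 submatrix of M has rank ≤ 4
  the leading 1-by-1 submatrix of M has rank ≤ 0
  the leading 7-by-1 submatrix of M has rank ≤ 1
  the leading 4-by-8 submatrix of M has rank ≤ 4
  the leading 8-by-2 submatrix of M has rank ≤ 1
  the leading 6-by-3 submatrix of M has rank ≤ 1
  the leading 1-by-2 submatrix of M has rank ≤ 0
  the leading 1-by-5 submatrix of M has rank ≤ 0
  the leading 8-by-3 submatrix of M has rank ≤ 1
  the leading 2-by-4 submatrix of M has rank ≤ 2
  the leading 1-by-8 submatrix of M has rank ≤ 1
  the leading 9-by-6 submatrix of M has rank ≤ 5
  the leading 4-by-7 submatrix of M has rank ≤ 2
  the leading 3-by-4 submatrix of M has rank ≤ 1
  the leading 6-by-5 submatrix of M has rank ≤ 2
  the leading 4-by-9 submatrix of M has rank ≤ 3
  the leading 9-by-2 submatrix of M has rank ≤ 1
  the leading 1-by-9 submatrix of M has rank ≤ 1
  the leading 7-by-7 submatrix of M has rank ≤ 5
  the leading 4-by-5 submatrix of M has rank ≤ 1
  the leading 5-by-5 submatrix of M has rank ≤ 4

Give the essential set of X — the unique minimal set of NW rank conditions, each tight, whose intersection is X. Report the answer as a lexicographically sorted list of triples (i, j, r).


Reconstructing r_w from the 28 given conditions:

  R[1]: 0 0 0 0 0 1 1 1 1 1
  R[2]: 0 0 0 1 1 2 2 2 2 2
  R[3]: 0 0 0 1 1 2 2 3 3 3
  R[4]: 0 0 0 1 1 2 2 3 3 4
  R[5]: 1 1 1 2 2 3 3 4 4 5
  R[6]: 1 1 1 2 2 3 4 5 5 6
  R[7]: 1 1 1 2 3 4 5 6 6 7
  R[8]: 1 1 1 2 3 4 5 6 7 8
  R[9]: 1 1 2 3 4 5 6 7 8 9
  R[10]: 1 2 3 4 5 6 7 8 9 10

hence w(1..10) = (6, 4, 8, 10, 1, 7, 5, 9, 3, 2).

8 SE-corners of the 27-cell Rothe diagram give Ess(w):

[(1, 5, 0), (4, 3, 0), (4, 5, 1), (4, 7, 2), (4, 9, 3), (6, 5, 2), (8, 3, 1), (9, 2, 1)]


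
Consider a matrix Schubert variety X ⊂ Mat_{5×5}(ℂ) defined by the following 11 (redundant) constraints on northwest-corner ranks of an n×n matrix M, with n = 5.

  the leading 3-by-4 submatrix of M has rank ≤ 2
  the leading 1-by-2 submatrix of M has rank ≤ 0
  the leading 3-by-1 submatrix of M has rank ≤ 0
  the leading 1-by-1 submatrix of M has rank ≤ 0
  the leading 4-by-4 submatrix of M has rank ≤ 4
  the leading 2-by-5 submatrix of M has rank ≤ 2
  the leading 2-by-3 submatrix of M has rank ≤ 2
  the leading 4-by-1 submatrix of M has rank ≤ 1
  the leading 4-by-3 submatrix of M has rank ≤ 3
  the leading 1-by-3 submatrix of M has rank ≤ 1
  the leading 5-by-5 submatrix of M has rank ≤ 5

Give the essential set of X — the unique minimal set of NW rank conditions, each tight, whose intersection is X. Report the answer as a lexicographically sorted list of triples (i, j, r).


Computing R[i][j] = min implied NW-rank bound (n=5, 11 conditions):

  R[1]: 0  0  1  1  1
  R[2]: 0  1  2  2  2
  R[3]: 0  1  2  2  3
  R[4]: 1  2  3  3  4
  R[5]: 1  2  3  4  5

hence w(1..5) = (3, 2, 5, 1, 4).

D(w) has 5 cells with 3 SE-corners; essential set:

[(1, 2, 0), (3, 1, 0), (3, 4, 2)]


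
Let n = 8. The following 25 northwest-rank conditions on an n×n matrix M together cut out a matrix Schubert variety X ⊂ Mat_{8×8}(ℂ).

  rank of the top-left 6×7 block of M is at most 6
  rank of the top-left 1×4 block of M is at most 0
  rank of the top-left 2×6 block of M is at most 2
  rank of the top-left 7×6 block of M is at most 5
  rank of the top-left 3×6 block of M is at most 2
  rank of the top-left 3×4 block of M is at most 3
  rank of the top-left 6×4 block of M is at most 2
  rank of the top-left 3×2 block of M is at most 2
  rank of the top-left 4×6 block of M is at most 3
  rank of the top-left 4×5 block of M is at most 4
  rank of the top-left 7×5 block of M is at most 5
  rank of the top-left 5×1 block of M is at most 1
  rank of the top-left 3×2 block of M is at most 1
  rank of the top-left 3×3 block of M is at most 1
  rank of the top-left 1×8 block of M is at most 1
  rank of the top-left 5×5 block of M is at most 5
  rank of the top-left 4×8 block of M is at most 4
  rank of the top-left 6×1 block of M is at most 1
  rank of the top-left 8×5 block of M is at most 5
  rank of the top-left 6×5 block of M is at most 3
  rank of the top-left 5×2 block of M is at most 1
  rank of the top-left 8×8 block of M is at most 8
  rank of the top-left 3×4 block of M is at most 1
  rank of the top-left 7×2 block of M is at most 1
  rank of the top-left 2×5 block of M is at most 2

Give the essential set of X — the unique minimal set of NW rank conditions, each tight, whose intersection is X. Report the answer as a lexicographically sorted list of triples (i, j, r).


Propagating the 25 rank bounds to every northwest block:

  R[1]: 0  0  0  0  1  1  1  1
  R[2]: 1  1  1  1  2  2  2  2
  R[3]: 1  1  1  1  2  2  3  3
  R[4]: 1  1  2  2  3  3  4  4
  R[5]: 1  1  2  2  3  4  5  5
  R[6]: 1  1  2  2  3  4  5  6
  R[7]: 1  1  2  3  4  5  6  7
  R[8]: 1  2  3  4  5  6  7  8

giving w = (5, 1, 7, 3, 6, 8, 4, 2) via Δ²R.

D(w) has 14 cells with 5 SE-corners; essential set:

[(1, 4, 0), (3, 4, 1), (3, 6, 2), (6, 4, 2), (7, 2, 1)]


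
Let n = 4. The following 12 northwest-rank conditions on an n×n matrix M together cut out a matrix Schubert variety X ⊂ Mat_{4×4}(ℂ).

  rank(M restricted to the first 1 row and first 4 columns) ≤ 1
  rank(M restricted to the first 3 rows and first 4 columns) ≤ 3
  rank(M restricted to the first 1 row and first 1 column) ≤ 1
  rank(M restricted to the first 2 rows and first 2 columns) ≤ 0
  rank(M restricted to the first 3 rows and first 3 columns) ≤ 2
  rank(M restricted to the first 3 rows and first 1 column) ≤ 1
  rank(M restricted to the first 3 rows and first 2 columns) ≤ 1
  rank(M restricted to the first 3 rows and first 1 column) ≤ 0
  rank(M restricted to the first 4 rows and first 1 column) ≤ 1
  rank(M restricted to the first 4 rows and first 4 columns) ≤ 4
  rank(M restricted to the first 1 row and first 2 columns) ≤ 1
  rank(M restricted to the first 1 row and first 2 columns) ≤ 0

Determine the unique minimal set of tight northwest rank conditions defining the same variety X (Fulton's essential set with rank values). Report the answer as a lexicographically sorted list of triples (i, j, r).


Computing R[i][j] = min implied NW-rank bound (n=4, 12 conditions):

  row 1: 0 | 0 | 1 | 1
  row 2: 0 | 0 | 1 | 2
  row 3: 0 | 1 | 2 | 3
  row 4: 1 | 2 | 3 | 4

second differences of R give the permutation w = (3, 4, 2, 1).

Rothe diagram D(w) (5 cells), 2 SE-corners (essential conditions):

[(2, 2, 0), (3, 1, 0)]


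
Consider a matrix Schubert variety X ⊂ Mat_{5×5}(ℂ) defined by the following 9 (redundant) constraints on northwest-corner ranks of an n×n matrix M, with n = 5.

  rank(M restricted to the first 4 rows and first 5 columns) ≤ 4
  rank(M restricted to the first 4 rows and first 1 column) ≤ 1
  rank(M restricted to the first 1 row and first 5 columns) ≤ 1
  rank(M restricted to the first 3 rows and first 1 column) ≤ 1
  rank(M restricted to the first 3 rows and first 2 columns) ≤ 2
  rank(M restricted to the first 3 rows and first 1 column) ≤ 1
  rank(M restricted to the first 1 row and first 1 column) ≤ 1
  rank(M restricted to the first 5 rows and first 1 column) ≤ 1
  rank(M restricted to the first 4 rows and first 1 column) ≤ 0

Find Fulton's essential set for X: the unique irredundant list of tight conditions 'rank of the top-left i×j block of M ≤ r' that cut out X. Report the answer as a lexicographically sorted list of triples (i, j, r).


Rank table r_w(5×5) implied by the 9 constraints:

  i=1: 0, 1, 1, 1, 1
  i=2: 0, 1, 2, 2, 2
  i=3: 0, 1, 2, 3, 3
  i=4: 0, 1, 2, 3, 4
  i=5: 1, 2, 3, 4, 5

the unique w with this rank table is (2, 3, 4, 5, 1).

Fulton essential set (1 of the 4 Rothe cells):

[(4, 1, 0)]


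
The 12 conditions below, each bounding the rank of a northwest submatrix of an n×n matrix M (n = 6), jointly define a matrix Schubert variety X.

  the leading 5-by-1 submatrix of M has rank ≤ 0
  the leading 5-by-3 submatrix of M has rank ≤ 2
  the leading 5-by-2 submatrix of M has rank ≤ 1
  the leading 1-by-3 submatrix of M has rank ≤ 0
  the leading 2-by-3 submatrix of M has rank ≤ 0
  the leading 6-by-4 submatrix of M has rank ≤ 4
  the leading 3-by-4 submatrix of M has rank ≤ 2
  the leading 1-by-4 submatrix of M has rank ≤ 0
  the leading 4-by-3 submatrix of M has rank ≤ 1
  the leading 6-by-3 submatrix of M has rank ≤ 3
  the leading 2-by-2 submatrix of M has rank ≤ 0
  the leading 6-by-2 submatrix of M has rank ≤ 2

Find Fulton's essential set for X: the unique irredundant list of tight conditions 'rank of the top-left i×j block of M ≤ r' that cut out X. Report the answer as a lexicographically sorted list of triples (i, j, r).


The tightest implied rank at each (i,j), from the 12 conditions:

  i=1: 0  0  0  0  1  1
  i=2: 0  0  0  1  2  2
  i=3: 0  1  1  2  3  3
  i=4: 0  1  1  2  3  4
  i=5: 0  1  2  3  4  5
  i=6: 1  2  3  4  5  6

so w = (5, 4, 2, 6, 3, 1).

Fulton essential set (4 of the 11 Rothe cells):

[(1, 4, 0), (2, 3, 0), (4, 3, 1), (5, 1, 0)]


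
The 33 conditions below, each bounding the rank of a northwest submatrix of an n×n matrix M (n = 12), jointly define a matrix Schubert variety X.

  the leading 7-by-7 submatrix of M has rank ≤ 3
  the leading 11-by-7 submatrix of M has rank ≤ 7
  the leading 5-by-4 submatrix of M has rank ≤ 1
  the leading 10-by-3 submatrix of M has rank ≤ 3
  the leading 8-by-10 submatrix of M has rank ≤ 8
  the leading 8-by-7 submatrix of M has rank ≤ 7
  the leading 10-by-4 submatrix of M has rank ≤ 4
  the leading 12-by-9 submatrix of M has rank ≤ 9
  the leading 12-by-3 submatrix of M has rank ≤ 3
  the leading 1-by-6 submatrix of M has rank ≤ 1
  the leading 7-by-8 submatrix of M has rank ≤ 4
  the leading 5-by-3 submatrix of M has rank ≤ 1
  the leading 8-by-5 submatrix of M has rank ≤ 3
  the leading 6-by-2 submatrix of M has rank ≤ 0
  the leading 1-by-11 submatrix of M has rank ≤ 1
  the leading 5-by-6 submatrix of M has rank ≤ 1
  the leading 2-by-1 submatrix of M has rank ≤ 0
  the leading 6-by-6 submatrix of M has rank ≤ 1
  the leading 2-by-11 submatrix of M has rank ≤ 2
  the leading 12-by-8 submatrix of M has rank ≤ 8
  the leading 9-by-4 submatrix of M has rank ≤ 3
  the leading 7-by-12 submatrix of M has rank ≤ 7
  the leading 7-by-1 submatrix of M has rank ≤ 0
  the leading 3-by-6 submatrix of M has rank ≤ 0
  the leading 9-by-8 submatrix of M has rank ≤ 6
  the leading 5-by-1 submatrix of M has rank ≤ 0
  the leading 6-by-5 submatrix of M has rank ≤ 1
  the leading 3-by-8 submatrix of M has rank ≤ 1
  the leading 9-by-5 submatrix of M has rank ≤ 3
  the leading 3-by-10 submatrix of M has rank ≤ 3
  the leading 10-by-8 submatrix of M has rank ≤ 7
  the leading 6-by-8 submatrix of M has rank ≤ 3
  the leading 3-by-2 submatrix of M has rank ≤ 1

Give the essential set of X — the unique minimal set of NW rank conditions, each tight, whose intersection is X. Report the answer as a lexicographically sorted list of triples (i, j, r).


Computing R[i][j] = min implied NW-rank bound (n=12, 33 conditions):

  row 1: 0  0  0  0  0  0  1  1  1  1  1  1
  row 2: 0  0  0  0  0  0  1  1  2  2  2  2
  row 3: 0  0  0  0  0  0  1  1  2  3  3  3
  row 4: 0  0  1  1  1  1  2  2  3  4  4  4
  row 5: 0  0  1  1  1  1  2  3  4  5  5  5
  row 6: 0  0  1  1  1  1  2  3  4  5  6  6
  row 7: 0  1  2  2  2  2  3  4  5  6  7  7
  row 8: 1  2  3  3  3  3  4  5  6  7  8  8
  row 9: 1  2  3  3  3  4  5  6  7  8  9  9
  row 10: 1  2  3  4  4  5  6  7  8  9  10  10
  row 11: 1  2  3  4  5  6  7  8  9  10  11  11
  row 12: 1  2  3  4  5  6  7  8  9  10  11  12

reading off 1-entries of Δ²R: w = (7, 9, 10, 3, 8, 11, 2, 1, 6, 4, 5, 12).

ℓ(w)=35; the 6 essential cells (i,j,r):

[(3, 6, 0), (3, 8, 1), (6, 2, 0), (6, 6, 1), (7, 1, 0), (9, 5, 3)]


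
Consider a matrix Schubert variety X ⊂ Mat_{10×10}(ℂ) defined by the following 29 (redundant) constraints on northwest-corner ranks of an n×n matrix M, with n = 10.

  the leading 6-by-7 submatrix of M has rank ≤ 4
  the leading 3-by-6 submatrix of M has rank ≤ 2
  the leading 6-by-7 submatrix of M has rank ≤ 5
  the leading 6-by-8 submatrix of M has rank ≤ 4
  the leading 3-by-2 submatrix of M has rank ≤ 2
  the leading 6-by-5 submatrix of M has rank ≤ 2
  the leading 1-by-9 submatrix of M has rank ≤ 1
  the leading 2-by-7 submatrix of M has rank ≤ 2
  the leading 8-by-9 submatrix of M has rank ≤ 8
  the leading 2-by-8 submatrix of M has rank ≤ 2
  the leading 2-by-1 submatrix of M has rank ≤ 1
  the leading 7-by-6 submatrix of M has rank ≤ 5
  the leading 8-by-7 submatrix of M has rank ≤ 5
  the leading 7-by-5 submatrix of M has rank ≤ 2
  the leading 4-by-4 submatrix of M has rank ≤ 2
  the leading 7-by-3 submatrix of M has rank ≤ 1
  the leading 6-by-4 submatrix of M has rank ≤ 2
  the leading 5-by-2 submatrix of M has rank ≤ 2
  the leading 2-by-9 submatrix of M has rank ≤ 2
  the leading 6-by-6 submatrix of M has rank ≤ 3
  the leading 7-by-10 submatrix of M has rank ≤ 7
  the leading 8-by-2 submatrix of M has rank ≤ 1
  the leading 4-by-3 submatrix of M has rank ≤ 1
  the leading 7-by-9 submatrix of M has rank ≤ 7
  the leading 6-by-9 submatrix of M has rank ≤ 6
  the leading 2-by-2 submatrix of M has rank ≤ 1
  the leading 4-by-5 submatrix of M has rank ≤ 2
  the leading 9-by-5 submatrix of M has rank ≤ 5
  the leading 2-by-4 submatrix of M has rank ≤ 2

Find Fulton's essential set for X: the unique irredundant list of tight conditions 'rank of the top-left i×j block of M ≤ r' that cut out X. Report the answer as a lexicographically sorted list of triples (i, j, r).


Reconstructing r_w from the 29 given conditions:

  i=1: 1  1  1  1  1  1  1  1  1  1
  i=2: 1  1  1  2  2  2  2  2  2  2
  i=3: 1  1  1  2  2  2  3  3  3  3
  i=4: 1  1  1  2  2  3  4  4  4  4
  i=5: 1  1  1  2  2  3  4  4  5  5
  i=6: 1  1  1  2  2  3  4  4  5  6
  i=7: 1  1  1  2  2  3  4  5  6  7
  i=8: 1  1  2  3  3  4  5  6  7  8
  i=9: 1  2  3  4  4  5  6  7  8  9
  i=10: 1  2  3  4  5  6  7  8  9  10

the unique w with this rank table is (1, 4, 7, 6, 9, 10, 8, 3, 2, 5).

Rothe diagram D(w) (21 cells), 5 SE-corners (essential conditions):

[(3, 6, 2), (6, 8, 4), (7, 3, 1), (7, 5, 2), (8, 2, 1)]


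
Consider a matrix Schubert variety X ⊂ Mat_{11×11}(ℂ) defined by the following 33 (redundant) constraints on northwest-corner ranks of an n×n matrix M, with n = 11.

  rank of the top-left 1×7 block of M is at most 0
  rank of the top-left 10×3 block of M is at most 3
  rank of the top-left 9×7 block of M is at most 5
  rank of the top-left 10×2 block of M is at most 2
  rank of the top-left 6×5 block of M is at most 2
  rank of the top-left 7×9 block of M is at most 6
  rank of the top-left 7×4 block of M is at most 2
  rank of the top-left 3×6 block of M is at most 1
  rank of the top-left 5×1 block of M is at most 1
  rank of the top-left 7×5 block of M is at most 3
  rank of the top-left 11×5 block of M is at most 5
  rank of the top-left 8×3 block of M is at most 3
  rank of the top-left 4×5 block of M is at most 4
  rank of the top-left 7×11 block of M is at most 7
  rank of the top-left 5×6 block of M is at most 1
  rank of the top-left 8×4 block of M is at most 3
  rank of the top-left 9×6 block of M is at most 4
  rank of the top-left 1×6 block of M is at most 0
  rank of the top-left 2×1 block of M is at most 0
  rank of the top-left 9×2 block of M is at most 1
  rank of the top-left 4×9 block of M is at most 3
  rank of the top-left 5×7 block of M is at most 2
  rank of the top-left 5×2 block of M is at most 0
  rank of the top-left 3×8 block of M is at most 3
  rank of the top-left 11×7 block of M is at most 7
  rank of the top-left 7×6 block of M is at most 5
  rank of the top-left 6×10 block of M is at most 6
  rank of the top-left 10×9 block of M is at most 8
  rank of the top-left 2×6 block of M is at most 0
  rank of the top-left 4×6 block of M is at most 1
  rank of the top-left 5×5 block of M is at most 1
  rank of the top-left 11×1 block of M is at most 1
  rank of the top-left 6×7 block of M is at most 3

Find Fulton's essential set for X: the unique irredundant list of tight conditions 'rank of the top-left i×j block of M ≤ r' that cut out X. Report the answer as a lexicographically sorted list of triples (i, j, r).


Rank table r_w(11×11) implied by the 33 constraints:

  0, 0, 0, 0, 0, 0, 0, 1, 1, 1, 1
  0, 0, 0, 0, 0, 0, 1, 2, 2, 2, 2
  0, 0, 1, 1, 1, 1, 2, 3, 3, 3, 3
  0, 0, 1, 1, 1, 1, 2, 3, 3, 4, 4
  0, 0, 1, 1, 1, 1, 2, 3, 4, 5, 5
  1, 1, 2, 2, 2, 2, 3, 4, 5, 6, 6
  1, 1, 2, 2, 3, 3, 4, 5, 6, 7, 7
  1, 1, 2, 3, 4, 4, 5, 6, 7, 8, 8
  1, 1, 2, 3, 4, 4, 5, 6, 7, 8, 9
  1, 2, 3, 4, 5, 5, 6, 7, 8, 9, 10
  1, 2, 3, 4, 5, 6, 7, 8, 9, 10, 11

giving w = (8, 7, 3, 10, 9, 1, 5, 4, 11, 2, 6) via Δ²R.

D(w) has 31 cells with 8 SE-corners; essential set:

[(1, 7, 0), (2, 6, 0), (4, 9, 3), (5, 2, 0), (5, 6, 1), (7, 4, 2), (9, 2, 1), (9, 6, 4)]


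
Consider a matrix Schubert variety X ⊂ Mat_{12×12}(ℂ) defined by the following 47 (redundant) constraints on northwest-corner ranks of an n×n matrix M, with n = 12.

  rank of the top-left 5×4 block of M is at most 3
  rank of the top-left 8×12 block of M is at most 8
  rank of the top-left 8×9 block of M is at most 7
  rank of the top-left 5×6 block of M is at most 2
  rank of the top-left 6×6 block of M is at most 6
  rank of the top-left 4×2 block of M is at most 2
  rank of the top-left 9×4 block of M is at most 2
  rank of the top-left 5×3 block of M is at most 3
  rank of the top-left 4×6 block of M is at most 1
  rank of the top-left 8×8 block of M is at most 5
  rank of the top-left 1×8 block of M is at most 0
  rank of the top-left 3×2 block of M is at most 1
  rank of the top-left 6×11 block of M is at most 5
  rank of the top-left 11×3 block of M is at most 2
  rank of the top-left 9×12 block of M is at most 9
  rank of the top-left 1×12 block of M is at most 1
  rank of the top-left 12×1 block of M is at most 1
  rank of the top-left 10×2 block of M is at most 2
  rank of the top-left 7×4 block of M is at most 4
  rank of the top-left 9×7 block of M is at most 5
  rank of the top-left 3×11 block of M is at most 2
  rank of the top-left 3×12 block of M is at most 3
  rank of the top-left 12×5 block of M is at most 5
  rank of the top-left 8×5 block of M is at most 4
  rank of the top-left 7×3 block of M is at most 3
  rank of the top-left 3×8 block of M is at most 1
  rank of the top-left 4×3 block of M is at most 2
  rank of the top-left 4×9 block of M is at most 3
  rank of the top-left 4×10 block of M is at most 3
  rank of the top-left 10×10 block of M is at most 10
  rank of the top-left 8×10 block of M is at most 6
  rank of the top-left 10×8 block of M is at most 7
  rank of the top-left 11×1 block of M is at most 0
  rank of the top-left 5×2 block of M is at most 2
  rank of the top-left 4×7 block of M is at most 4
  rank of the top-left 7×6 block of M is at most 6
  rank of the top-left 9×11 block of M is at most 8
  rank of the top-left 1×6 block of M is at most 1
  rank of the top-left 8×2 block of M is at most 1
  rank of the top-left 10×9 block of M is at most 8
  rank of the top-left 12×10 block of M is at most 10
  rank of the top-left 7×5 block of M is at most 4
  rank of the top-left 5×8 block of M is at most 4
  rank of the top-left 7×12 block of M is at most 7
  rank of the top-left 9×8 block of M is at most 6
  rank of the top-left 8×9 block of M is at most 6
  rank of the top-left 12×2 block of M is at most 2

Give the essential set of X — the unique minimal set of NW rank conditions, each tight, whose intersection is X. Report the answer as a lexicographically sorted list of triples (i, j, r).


Recovering R(i,j) via the rank-extension bound from the 47 conditions:

  row 1: 0, 0, 0, 0, 0, 0, 0, 0, 1, 1, 1, 1
  row 2: 0, 1, 1, 1, 1, 1, 1, 1, 2, 2, 2, 2
  row 3: 0, 1, 1, 1, 1, 1, 1, 1, 2, 2, 2, 3
  row 4: 0, 1, 1, 1, 1, 1, 2, 2, 3, 3, 3, 4
  row 5: 0, 1, 2, 2, 2, 2, 3, 3, 4, 4, 4, 5
  row 6: 0, 1, 2, 2, 3, 3, 4, 4, 5, 5, 5, 6
  row 7: 0, 1, 2, 2, 3, 4, 5, 5, 6, 6, 6, 7
  row 8: 0, 1, 2, 2, 3, 4, 5, 5, 6, 6, 7, 8
  row 9: 0, 1, 2, 2, 3, 4, 5, 6, 7, 7, 8, 9
  row 10: 0, 1, 2, 3, 4, 5, 6, 7, 8, 8, 9, 10
  row 11: 0, 1, 2, 3, 4, 5, 6, 7, 8, 9, 10, 11
  row 12: 1, 2, 3, 4, 5, 6, 7, 8, 9, 10, 11, 12

the unique w with this rank table is (9, 2, 12, 7, 3, 5, 6, 11, 8, 4, 10, 1).

Rothe diagram D(w) (36 cells), 8 SE-corners (essential conditions):

[(1, 8, 0), (3, 8, 1), (3, 11, 2), (4, 6, 1), (8, 8, 5), (8, 10, 6), (9, 4, 2), (11, 1, 0)]


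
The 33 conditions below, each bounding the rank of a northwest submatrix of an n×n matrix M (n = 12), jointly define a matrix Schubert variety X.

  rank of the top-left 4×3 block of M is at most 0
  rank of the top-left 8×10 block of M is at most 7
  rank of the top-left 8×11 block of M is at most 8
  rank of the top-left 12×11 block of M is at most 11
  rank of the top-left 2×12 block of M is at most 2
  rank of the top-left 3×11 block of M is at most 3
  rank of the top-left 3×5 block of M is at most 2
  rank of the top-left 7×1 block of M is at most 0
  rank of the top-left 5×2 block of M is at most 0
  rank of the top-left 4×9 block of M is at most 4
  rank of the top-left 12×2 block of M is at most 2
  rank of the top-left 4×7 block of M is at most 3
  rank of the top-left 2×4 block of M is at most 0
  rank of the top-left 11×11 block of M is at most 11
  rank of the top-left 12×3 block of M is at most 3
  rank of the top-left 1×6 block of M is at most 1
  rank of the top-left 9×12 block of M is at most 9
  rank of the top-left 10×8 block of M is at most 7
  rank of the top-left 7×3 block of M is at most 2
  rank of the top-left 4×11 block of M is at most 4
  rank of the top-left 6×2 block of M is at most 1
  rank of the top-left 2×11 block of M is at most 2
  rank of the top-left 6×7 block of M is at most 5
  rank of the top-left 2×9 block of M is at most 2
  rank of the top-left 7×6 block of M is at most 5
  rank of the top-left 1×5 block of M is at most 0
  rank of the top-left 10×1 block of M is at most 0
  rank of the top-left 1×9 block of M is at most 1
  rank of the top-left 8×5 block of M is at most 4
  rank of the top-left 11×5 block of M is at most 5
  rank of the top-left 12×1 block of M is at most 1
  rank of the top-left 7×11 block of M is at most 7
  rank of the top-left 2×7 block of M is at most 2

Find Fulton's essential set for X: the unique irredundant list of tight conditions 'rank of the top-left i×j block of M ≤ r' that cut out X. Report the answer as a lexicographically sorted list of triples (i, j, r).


Computing R[i][j] = min implied NW-rank bound (n=12, 33 conditions):

  0, 0, 0, 0, 0, 1, 1, 1, 1, 1, 1, 1
  0, 0, 0, 0, 1, 2, 2, 2, 2, 2, 2, 2
  0, 0, 0, 1, 2, 3, 3, 3, 3, 3, 3, 3
  0, 0, 0, 1, 2, 3, 3, 4, 4, 4, 4, 4
  0, 0, 1, 2, 3, 4, 4, 5, 5, 5, 5, 5
  0, 1, 2, 3, 4, 5, 5, 6, 6, 6, 6, 6
  0, 1, 2, 3, 4, 5, 6, 7, 7, 7, 7, 7
  0, 1, 2, 3, 4, 5, 6, 7, 7, 7, 8, 8
  0, 1, 2, 3, 4, 5, 6, 7, 8, 8, 9, 9
  0, 1, 2, 3, 4, 5, 6, 7, 8, 9, 10, 10
  1, 2, 3, 4, 5, 6, 7, 8, 9, 10, 11, 11
  1, 2, 3, 4, 5, 6, 7, 8, 9, 10, 11, 12

so w = (6, 5, 4, 8, 3, 2, 7, 11, 9, 10, 1, 12).

7 SE-corners of the 25-cell Rothe diagram give Ess(w):

[(1, 5, 0), (2, 4, 0), (4, 3, 0), (4, 7, 3), (5, 2, 0), (8, 10, 7), (10, 1, 0)]


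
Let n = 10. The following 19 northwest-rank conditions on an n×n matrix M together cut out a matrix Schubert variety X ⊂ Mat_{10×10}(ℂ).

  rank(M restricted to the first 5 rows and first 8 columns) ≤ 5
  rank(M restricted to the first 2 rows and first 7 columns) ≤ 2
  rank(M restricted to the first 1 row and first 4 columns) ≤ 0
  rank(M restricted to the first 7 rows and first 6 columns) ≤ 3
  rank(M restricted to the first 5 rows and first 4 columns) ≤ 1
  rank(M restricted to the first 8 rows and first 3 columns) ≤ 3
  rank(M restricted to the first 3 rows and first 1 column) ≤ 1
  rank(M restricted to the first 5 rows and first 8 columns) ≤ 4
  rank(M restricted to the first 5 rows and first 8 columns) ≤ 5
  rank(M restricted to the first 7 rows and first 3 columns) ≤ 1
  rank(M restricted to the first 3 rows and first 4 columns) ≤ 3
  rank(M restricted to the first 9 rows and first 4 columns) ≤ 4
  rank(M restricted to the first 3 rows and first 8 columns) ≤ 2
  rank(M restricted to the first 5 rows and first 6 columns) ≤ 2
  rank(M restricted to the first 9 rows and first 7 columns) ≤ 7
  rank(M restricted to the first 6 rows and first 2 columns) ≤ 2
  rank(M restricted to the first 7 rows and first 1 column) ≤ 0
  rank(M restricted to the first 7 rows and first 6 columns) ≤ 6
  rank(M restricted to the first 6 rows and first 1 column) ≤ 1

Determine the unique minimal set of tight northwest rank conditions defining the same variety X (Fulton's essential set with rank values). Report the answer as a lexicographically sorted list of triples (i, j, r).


The tightest implied rank at each (i,j), from the 19 conditions:

  i=1: 0, 0, 0, 0, 1, 1, 1, 1, 1, 1
  i=2: 0, 1, 1, 1, 2, 2, 2, 2, 2, 2
  i=3: 0, 1, 1, 1, 2, 2, 2, 2, 3, 3
  i=4: 0, 1, 1, 1, 2, 2, 3, 3, 4, 4
  i=5: 0, 1, 1, 1, 2, 2, 3, 4, 5, 5
  i=6: 0, 1, 1, 2, 3, 3, 4, 5, 6, 6
  i=7: 0, 1, 1, 2, 3, 3, 4, 5, 6, 7
  i=8: 1, 2, 2, 3, 4, 4, 5, 6, 7, 8
  i=9: 1, 2, 3, 4, 5, 5, 6, 7, 8, 9
  i=10: 1, 2, 3, 4, 5, 6, 7, 8, 9, 10

so w = (5, 2, 9, 7, 8, 4, 10, 1, 3, 6).

|D(w)|=24, |Ess(w)|=7:

[(1, 4, 0), (3, 8, 2), (5, 4, 1), (5, 6, 2), (7, 1, 0), (7, 3, 1), (7, 6, 3)]


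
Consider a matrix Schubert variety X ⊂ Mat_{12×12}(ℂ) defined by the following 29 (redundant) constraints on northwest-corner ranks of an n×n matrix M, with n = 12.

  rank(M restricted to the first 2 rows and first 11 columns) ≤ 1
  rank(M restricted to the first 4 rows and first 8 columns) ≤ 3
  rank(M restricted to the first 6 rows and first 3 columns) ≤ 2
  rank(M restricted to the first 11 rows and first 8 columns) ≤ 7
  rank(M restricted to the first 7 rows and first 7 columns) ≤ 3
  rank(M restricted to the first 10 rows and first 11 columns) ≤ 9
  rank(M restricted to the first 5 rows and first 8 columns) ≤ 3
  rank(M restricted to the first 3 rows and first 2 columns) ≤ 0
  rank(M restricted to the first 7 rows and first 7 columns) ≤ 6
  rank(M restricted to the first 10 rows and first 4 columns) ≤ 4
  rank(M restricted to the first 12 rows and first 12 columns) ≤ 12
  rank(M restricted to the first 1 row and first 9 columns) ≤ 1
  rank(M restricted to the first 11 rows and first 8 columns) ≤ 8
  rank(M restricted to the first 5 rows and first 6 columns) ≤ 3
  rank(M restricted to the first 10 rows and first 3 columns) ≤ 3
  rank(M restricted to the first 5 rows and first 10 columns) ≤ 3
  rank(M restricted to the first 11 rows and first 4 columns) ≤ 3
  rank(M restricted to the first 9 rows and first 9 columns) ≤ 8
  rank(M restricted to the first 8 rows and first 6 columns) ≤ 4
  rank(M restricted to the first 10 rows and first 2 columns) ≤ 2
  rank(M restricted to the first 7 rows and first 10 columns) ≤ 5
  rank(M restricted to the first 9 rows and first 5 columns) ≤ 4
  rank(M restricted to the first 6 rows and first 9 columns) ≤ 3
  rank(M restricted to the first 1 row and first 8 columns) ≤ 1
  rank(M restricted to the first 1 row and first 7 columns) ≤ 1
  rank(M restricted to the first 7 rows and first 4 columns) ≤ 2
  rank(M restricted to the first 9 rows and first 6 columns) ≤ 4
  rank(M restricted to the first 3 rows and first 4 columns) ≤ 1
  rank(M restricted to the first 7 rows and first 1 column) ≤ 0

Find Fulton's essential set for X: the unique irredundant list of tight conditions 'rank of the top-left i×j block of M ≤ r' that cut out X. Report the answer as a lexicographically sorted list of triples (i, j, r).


Recovering R(i,j) via the rank-extension bound from the 29 conditions:

  i=1: 0, 0, 1, 1, 1, 1, 1, 1, 1, 1, 1, 1
  i=2: 0, 0, 1, 1, 1, 1, 1, 1, 1, 1, 1, 2
  i=3: 0, 0, 1, 1, 2, 2, 2, 2, 2, 2, 2, 3
  i=4: 0, 1, 2, 2, 3, 3, 3, 3, 3, 3, 3, 4
  i=5: 0, 1, 2, 2, 3, 3, 3, 3, 3, 3, 4, 5
  i=6: 0, 1, 2, 2, 3, 3, 3, 3, 3, 4, 5, 6
  i=7: 0, 1, 2, 2, 3, 3, 3, 4, 4, 5, 6, 7
  i=8: 1, 2, 3, 3, 4, 4, 4, 5, 5, 6, 7, 8
  i=9: 1, 2, 3, 3, 4, 4, 5, 6, 6, 7, 8, 9
  i=10: 1, 2, 3, 3, 4, 5, 6, 7, 7, 8, 9, 10
  i=11: 1, 2, 3, 3, 4, 5, 6, 7, 8, 9, 10, 11
  i=12: 1, 2, 3, 4, 5, 6, 7, 8, 9, 10, 11, 12

so w = (3, 12, 5, 2, 11, 10, 8, 1, 7, 6, 9, 4).

|D(w)|=37, |Ess(w)|=10:

[(2, 11, 1), (3, 2, 0), (3, 4, 1), (5, 10, 3), (6, 9, 3), (7, 1, 0), (7, 4, 2), (7, 7, 3), (9, 6, 4), (11, 4, 3)]


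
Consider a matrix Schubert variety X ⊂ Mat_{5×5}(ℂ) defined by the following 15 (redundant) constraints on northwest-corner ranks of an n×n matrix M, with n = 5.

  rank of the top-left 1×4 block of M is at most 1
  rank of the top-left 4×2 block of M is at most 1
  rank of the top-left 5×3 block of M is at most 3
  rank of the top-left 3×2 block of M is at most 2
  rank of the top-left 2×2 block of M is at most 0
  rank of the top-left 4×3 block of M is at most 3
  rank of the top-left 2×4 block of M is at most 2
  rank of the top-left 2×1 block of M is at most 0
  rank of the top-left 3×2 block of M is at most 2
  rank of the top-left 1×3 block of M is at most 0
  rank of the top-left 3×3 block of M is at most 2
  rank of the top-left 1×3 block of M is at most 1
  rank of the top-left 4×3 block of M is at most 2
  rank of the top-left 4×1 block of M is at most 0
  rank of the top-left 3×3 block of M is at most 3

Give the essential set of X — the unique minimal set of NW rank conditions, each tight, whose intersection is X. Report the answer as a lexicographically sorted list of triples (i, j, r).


The tightest implied rank at each (i,j), from the 15 conditions:

  0 0 0 1 1
  0 0 1 2 2
  0 1 2 3 3
  0 1 2 3 4
  1 2 3 4 5

the unique w with this rank table is (4, 3, 2, 5, 1).

|D(w)|=7, |Ess(w)|=3:

[(1, 3, 0), (2, 2, 0), (4, 1, 0)]


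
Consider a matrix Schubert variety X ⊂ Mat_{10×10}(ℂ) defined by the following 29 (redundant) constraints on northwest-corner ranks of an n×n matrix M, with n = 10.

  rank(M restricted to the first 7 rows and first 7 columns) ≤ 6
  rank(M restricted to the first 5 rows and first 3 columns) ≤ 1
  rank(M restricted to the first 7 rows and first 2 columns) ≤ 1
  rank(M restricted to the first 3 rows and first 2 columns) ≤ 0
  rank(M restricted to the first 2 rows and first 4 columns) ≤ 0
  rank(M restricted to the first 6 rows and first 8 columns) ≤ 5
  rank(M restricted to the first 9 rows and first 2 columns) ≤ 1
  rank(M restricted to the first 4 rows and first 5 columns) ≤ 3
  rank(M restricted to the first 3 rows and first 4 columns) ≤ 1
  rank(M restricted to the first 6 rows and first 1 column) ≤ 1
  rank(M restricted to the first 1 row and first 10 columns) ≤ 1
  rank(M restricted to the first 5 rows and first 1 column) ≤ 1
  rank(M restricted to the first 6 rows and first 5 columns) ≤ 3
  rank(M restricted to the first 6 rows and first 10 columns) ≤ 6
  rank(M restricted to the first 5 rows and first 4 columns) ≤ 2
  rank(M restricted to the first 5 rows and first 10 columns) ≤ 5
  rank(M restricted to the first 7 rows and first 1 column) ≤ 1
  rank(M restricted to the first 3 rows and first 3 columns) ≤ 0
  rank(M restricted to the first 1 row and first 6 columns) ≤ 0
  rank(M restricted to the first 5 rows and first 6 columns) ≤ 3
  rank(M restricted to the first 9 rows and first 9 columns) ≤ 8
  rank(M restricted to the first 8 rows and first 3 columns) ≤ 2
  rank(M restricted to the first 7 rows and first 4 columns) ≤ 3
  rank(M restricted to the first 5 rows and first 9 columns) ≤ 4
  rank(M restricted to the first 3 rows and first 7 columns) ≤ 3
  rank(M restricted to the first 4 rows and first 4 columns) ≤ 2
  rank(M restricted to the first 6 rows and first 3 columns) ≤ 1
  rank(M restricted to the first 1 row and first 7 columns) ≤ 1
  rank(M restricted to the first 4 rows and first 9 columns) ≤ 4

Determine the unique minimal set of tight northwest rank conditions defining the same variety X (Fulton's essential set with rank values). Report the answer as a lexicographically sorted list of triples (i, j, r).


Recovering R(i,j) via the rank-extension bound from the 29 conditions:

  0, 0, 0, 0, 0, 0, 1, 1, 1, 1
  0, 0, 0, 0, 1, 1, 2, 2, 2, 2
  0, 0, 0, 1, 2, 2, 3, 3, 3, 3
  1, 1, 1, 2, 3, 3, 4, 4, 4, 4
  1, 1, 1, 2, 3, 3, 4, 4, 4, 5
  1, 1, 1, 2, 3, 4, 5, 5, 5, 6
  1, 1, 2, 3, 4, 5, 6, 6, 6, 7
  1, 1, 2, 3, 4, 5, 6, 7, 7, 8
  1, 1, 2, 3, 4, 5, 6, 7, 8, 9
  1, 2, 3, 4, 5, 6, 7, 8, 9, 10

so w = (7, 5, 4, 1, 10, 6, 3, 8, 9, 2).

Rothe diagram D(w) (23 cells), 7 SE-corners (essential conditions):

[(1, 6, 0), (2, 4, 0), (3, 3, 0), (5, 6, 3), (5, 9, 4), (6, 3, 1), (9, 2, 1)]


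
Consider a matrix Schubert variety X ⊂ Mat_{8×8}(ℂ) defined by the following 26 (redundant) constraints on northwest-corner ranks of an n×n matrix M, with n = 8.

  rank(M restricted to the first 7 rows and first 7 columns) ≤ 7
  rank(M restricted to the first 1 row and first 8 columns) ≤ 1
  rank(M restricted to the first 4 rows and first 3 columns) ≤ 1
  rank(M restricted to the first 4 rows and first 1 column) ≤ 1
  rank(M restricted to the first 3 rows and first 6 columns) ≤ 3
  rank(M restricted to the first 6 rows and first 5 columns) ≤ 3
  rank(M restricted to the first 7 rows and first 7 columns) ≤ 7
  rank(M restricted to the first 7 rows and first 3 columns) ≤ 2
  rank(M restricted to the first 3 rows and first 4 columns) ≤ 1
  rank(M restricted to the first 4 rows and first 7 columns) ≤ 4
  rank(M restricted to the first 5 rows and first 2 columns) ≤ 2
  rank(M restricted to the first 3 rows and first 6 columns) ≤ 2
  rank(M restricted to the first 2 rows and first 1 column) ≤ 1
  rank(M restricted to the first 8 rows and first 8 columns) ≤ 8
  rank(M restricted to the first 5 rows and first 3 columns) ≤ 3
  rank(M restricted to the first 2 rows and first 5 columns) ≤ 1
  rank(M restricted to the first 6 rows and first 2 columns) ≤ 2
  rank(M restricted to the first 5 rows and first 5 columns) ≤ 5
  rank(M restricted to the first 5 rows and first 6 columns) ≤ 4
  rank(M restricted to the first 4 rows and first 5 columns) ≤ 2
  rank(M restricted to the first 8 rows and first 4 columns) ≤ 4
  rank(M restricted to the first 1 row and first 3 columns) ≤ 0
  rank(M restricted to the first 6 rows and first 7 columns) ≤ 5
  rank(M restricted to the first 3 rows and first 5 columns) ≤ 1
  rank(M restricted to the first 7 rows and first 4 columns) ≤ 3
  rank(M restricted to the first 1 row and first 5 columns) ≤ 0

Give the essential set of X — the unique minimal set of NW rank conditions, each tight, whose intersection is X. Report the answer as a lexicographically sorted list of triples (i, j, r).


Rank table r_w(8×8) implied by the 26 constraints:

  R[1]: 0 0 0 0 0 1 1 1
  R[2]: 1 1 1 1 1 2 2 2
  R[3]: 1 1 1 1 1 2 3 3
  R[4]: 1 1 1 2 2 3 4 4
  R[5]: 1 2 2 3 3 4 5 5
  R[6]: 1 2 2 3 3 4 5 6
  R[7]: 1 2 2 3 4 5 6 7
  R[8]: 1 2 3 4 5 6 7 8

so w = (6, 1, 7, 4, 2, 8, 5, 3).

ℓ(w)=14; the 5 essential cells (i,j,r):

[(1, 5, 0), (3, 5, 1), (4, 3, 1), (6, 5, 3), (7, 3, 2)]


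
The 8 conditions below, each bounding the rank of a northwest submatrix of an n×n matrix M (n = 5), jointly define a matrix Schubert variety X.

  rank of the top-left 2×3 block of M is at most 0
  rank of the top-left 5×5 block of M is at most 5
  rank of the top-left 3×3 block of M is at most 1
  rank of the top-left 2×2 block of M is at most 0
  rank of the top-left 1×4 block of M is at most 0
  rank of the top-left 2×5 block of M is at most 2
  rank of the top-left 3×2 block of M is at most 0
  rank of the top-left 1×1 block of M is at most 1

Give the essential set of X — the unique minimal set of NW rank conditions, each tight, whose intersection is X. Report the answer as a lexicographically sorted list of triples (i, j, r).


The tightest implied rank at each (i,j), from the 8 conditions:

  R[1]: 0, 0, 0, 0, 1
  R[2]: 0, 0, 0, 1, 2
  R[3]: 0, 0, 1, 2, 3
  R[4]: 1, 1, 2, 3, 4
  R[5]: 1, 2, 3, 4, 5

giving w = (5, 4, 3, 1, 2) via Δ²R.

D(w) has 9 cells with 3 SE-corners; essential set:

[(1, 4, 0), (2, 3, 0), (3, 2, 0)]
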